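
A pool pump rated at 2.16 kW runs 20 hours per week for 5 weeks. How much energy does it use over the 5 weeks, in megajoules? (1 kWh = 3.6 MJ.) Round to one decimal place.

777.6 MJ

Runtime = 20 h/week × 5 weeks = 100 h
Energy = 2.16 kW × 100 h = 216 kWh
= 216 × 3.6 MJ = 777.6 MJ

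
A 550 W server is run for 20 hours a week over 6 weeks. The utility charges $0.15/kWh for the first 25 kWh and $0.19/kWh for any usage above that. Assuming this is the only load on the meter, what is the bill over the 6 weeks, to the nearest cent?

Runtime = 20 h/week × 6 weeks = 120 h
Energy = 0.55 kW × 120 h = 66 kWh
Tier 1 (0–25 kWh): 25 × $0.15 = $3.75
Above 25 kWh: 41 × $0.19 = $7.79
Bill = $11.54

$11.54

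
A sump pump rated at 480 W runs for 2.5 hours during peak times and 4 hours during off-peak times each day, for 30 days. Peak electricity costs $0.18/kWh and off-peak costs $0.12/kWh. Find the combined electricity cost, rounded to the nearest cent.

Peak energy = 0.48 kW × 2.5 h × 30 = 36 kWh
Off-peak energy = 0.48 kW × 4 h × 30 = 57.6 kWh
Cost = 36 × $0.18 + 57.6 × $0.12 = $6.48 + $6.912 = $13.39

$13.39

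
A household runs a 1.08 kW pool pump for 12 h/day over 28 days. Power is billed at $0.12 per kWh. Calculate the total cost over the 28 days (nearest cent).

$43.55

Runtime = 12 h/day × 28 days = 336 h
Energy = 1.08 kW × 336 h = 362.88 kWh
Cost = 362.88 kWh × $0.12/kWh = $43.55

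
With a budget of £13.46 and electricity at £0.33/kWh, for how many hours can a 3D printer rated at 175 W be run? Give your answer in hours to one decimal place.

Energy available = £13.46 ÷ £0.33/kWh = 40.7879 kWh
Hours = 40.7879 kWh ÷ 0.175 kW = 233.1 h

233.1 h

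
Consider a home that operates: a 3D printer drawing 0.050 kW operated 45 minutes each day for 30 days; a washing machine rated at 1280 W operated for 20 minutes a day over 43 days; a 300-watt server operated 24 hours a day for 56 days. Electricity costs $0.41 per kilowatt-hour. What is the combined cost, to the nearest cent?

3D printer: Runtime = 45 min × 30 = 1350 min = 22.5 h
3D printer: 0.05 kW × 22.5 h = 1.125 kWh
washing machine: Runtime = 20 min × 43 = 860 min = 14.333333… h
washing machine: 1.28 kW × 14.333333… h = 18.346666… kWh
server: Runtime = 24 h × 56 = 1344 h
server: 0.3 kW × 1344 h = 403.2 kWh
Total energy = 422.671666… kWh
Cost = 422.671666… × $0.41 = $173.30

$173.30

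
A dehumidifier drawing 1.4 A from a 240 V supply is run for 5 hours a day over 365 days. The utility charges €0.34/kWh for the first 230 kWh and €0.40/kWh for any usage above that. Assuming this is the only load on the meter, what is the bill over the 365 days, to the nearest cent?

€231.48

Power = 1.4 A × 240 V = 336 W = 0.336 kW
Runtime = 5 h/day × 365 days = 1825 h
Energy = 0.336 kW × 1825 h = 613.2 kWh
Tier 1 (0–230 kWh): 230 × €0.34 = €78.2
Above 230 kWh: 383.2 × €0.40 = €153.28
Bill = €231.48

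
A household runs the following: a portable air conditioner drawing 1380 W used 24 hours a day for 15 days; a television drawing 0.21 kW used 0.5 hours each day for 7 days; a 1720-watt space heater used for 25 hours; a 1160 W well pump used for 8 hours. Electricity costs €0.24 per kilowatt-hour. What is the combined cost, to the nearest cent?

€131.96

portable air conditioner: Runtime = 24 h × 15 = 360 h
portable air conditioner: 1.38 kW × 360 h = 496.8 kWh
television: Runtime = 0.5 h/day × 7 days = 3.5 h
television: 0.21 kW × 3.5 h = 0.735 kWh
space heater: 1.72 kW × 25 h = 43 kWh
well pump: 1.16 kW × 8 h = 9.28 kWh
Total energy = 549.815 kWh
Cost = 549.815 × €0.24 = €131.96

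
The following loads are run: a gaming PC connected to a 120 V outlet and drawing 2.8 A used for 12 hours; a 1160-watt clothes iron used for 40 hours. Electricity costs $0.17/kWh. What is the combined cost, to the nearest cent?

gaming PC: Power = 2.8 A × 120 V = 336 W = 0.336 kW
gaming PC: 0.336 kW × 12 h = 4.032 kWh
clothes iron: 1.16 kW × 40 h = 46.4 kWh
Total energy = 50.432 kWh
Cost = 50.432 × $0.17 = $8.57

$8.57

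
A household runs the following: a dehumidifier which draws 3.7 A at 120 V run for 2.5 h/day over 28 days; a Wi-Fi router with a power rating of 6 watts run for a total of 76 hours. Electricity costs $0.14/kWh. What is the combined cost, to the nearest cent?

$4.42

dehumidifier: Power = 3.7 A × 120 V = 444 W = 0.444 kW
dehumidifier: Runtime = 2.5 h/day × 28 days = 70 h
dehumidifier: 0.444 kW × 70 h = 31.08 kWh
Wi-Fi router: 0.006 kW × 76 h = 0.456 kWh
Total energy = 31.536 kWh
Cost = 31.536 × $0.14 = $4.42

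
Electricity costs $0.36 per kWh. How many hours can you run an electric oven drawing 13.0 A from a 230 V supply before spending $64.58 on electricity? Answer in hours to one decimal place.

60.0 h

Power = 13.0 A × 230 V = 2990 W = 2.99 kW
Energy available = $64.58 ÷ $0.36/kWh = 179.3889 kWh
Hours = 179.3889 kWh ÷ 2.99 kW = 60.0 h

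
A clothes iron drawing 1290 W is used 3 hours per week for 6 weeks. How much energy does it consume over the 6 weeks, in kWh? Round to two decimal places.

Runtime = 3 h/week × 6 weeks = 18 h
Energy = 1.29 kW × 18 h = 23.22 kWh

23.22 kWh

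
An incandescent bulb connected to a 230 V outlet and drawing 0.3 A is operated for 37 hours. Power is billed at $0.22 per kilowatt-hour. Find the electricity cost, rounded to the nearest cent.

$0.56

Power = 0.3 A × 230 V = 69 W = 0.069 kW
Energy = 0.069 kW × 37 h = 2.553 kWh
Cost = 2.553 kWh × $0.22/kWh = $0.56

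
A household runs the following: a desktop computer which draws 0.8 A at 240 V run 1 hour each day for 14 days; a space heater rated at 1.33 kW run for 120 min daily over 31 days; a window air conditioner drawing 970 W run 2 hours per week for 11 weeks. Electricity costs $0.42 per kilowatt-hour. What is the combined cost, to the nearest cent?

$44.72

desktop computer: Power = 0.8 A × 240 V = 192 W = 0.192 kW
desktop computer: Runtime = 1 h/day × 14 days = 14 h
desktop computer: 0.192 kW × 14 h = 2.688 kWh
space heater: Runtime = 120 min × 31 = 3720 min = 62 h
space heater: 1.33 kW × 62 h = 82.46 kWh
window air conditioner: Runtime = 2 h/week × 11 weeks = 22 h
window air conditioner: 0.97 kW × 22 h = 21.34 kWh
Total energy = 106.488 kWh
Cost = 106.488 × $0.42 = $44.72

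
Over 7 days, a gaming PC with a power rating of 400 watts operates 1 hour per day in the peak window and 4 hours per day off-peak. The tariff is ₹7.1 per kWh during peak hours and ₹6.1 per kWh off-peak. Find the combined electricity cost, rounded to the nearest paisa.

₹88.20

Peak energy = 0.4 kW × 1 h × 7 = 2.8 kWh
Off-peak energy = 0.4 kW × 4 h × 7 = 11.2 kWh
Cost = 2.8 × ₹7.1 + 11.2 × ₹6.1 = ₹19.88 + ₹68.32 = ₹88.20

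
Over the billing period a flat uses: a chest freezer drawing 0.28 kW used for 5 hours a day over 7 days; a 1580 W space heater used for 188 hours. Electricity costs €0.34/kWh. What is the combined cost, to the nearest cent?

€104.33

chest freezer: Runtime = 5 h/day × 7 days = 35 h
chest freezer: 0.28 kW × 35 h = 9.8 kWh
space heater: 1.58 kW × 188 h = 297.04 kWh
Total energy = 306.84 kWh
Cost = 306.84 × €0.34 = €104.33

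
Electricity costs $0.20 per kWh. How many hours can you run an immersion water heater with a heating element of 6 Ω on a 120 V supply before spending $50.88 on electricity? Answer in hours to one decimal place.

106.0 h

Power = V²/R = 120²/6 = 2400 W = 2.4 kW
Energy available = $50.88 ÷ $0.20/kWh = 254.4 kWh
Hours = 254.4 kWh ÷ 2.4 kW = 106.0 h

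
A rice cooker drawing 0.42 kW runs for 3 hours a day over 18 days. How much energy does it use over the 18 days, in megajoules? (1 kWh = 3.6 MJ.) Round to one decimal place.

81.6 MJ

Runtime = 3 h/day × 18 days = 54 h
Energy = 0.42 kW × 54 h = 22.68 kWh
= 22.68 × 3.6 MJ = 81.6 MJ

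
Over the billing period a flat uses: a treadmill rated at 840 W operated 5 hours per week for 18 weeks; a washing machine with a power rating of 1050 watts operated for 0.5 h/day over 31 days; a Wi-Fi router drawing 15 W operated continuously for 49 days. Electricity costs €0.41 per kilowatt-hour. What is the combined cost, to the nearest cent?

€44.90

treadmill: Runtime = 5 h/week × 18 weeks = 90 h
treadmill: 0.84 kW × 90 h = 75.6 kWh
washing machine: Runtime = 0.5 h/day × 31 days = 15.5 h
washing machine: 1.05 kW × 15.5 h = 16.275 kWh
Wi-Fi router: Runtime = 24 h × 49 = 1176 h
Wi-Fi router: 0.015 kW × 1176 h = 17.64 kWh
Total energy = 109.515 kWh
Cost = 109.515 × €0.41 = €44.90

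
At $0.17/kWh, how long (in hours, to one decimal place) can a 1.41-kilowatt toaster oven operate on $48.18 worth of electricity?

Energy available = $48.18 ÷ $0.17/kWh = 283.4118 kWh
Hours = 283.4118 kWh ÷ 1.41 kW = 201.0 h

201.0 h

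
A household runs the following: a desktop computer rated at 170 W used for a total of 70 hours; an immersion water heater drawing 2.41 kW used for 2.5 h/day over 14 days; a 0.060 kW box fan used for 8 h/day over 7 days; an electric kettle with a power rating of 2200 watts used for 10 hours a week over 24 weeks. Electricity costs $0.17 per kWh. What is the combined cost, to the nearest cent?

desktop computer: 0.17 kW × 70 h = 11.9 kWh
immersion water heater: Runtime = 2.5 h/day × 14 days = 35 h
immersion water heater: 2.41 kW × 35 h = 84.35 kWh
box fan: Runtime = 8 h/day × 7 days = 56 h
box fan: 0.06 kW × 56 h = 3.36 kWh
electric kettle: Runtime = 10 h/week × 24 weeks = 240 h
electric kettle: 2.2 kW × 240 h = 528 kWh
Total energy = 627.61 kWh
Cost = 627.61 × $0.17 = $106.69

$106.69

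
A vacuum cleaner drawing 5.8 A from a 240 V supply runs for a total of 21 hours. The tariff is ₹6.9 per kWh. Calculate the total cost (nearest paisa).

₹201.70

Power = 5.8 A × 240 V = 1392 W = 1.392 kW
Energy = 1.392 kW × 21 h = 29.232 kWh
Cost = 29.232 kWh × ₹6.9/kWh = ₹201.70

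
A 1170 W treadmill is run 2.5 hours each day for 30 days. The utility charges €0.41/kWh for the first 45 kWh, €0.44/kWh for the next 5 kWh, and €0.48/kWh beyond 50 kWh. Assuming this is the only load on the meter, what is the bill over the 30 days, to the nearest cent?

€38.77

Runtime = 2.5 h/day × 30 days = 75 h
Energy = 1.17 kW × 75 h = 87.75 kWh
Tier 1 (0–45 kWh): 45 × €0.41 = €18.45
Tier 2 (45–50 kWh): 5 × €0.44 = €2.2
Above 50 kWh: 37.75 × €0.48 = €18.12
Bill = €38.77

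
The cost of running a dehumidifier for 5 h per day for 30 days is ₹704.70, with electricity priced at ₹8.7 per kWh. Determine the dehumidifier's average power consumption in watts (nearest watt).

540 W

Energy = ₹704.70 ÷ ₹8.7/kWh = 81 kWh
Runtime = 5 h/day × 30 days = 150 h
Power = 81 kWh ÷ 150 h = 0.54 kW = 540 W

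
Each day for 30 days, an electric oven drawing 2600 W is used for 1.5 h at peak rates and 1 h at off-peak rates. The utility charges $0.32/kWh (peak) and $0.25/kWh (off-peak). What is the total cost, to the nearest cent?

$56.94

Peak energy = 2.6 kW × 1.5 h × 30 = 117 kWh
Off-peak energy = 2.6 kW × 1 h × 30 = 78 kWh
Cost = 117 × $0.32 + 78 × $0.25 = $37.44 + $19.5 = $56.94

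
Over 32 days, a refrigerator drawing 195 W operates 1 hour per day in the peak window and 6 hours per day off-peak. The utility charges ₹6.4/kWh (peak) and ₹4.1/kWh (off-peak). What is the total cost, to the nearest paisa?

₹193.44

Peak energy = 0.195 kW × 1 h × 32 = 6.24 kWh
Off-peak energy = 0.195 kW × 6 h × 32 = 37.44 kWh
Cost = 6.24 × ₹6.4 + 37.44 × ₹4.1 = ₹39.936 + ₹153.504 = ₹193.44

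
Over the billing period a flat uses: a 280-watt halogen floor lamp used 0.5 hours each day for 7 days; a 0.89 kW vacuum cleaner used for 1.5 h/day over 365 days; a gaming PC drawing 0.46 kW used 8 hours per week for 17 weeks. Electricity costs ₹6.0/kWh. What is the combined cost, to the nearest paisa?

₹3304.89

halogen floor lamp: Runtime = 0.5 h/day × 7 days = 3.5 h
halogen floor lamp: 0.28 kW × 3.5 h = 0.98 kWh
vacuum cleaner: Runtime = 1.5 h/day × 365 days = 547.5 h
vacuum cleaner: 0.89 kW × 547.5 h = 487.275 kWh
gaming PC: Runtime = 8 h/week × 17 weeks = 136 h
gaming PC: 0.46 kW × 136 h = 62.56 kWh
Total energy = 550.815 kWh
Cost = 550.815 × ₹6.0 = ₹3304.89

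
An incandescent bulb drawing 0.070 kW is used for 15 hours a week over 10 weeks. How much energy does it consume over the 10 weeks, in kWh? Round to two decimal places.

Runtime = 15 h/week × 10 weeks = 150 h
Energy = 0.07 kW × 150 h = 10.5 kWh

10.50 kWh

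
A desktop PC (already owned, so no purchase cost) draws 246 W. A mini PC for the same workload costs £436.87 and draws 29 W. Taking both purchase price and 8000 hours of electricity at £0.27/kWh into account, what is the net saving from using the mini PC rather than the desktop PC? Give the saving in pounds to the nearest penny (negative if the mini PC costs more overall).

desktop PC: £0.00 + (246/1000) kW × 8000 h × £0.27 = £0.00 + £531.36 = £531.36
mini PC: £436.87 + (29/1000) kW × 8000 h × £0.27 = £436.87 + £62.64 = £499.51
Saving = £531.36 − £499.51 = £31.85

£31.85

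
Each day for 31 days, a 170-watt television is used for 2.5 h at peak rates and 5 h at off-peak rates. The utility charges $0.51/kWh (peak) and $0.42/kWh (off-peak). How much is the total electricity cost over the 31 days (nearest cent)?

Peak energy = 0.17 kW × 2.5 h × 31 = 13.175 kWh
Off-peak energy = 0.17 kW × 5 h × 31 = 26.35 kWh
Cost = 13.175 × $0.51 + 26.35 × $0.42 = $6.71925 + $11.067 = $17.79

$17.79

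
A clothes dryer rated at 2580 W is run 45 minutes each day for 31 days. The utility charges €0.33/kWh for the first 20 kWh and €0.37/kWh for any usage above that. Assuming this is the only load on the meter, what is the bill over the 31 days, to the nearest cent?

€21.39

Runtime = 45 min × 31 = 1395 min = 23.25 h
Energy = 2.58 kW × 23.25 h = 59.985 kWh
Tier 1 (0–20 kWh): 20 × €0.33 = €6.6
Above 20 kWh: 39.985 × €0.37 = €14.79445
Bill = €21.39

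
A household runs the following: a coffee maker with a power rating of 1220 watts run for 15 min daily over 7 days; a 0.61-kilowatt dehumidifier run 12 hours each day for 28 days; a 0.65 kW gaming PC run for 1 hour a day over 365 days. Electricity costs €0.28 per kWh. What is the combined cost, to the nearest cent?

coffee maker: Runtime = 15 min × 7 = 105 min = 1.75 h
coffee maker: 1.22 kW × 1.75 h = 2.135 kWh
dehumidifier: Runtime = 12 h/day × 28 days = 336 h
dehumidifier: 0.61 kW × 336 h = 204.96 kWh
gaming PC: Runtime = 1 h/day × 365 days = 365 h
gaming PC: 0.65 kW × 365 h = 237.25 kWh
Total energy = 444.345 kWh
Cost = 444.345 × €0.28 = €124.42

€124.42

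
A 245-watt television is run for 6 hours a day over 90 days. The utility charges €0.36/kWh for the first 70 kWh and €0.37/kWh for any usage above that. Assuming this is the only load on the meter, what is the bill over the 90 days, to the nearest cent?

Runtime = 6 h/day × 90 days = 540 h
Energy = 0.245 kW × 540 h = 132.3 kWh
Tier 1 (0–70 kWh): 70 × €0.36 = €25.2
Above 70 kWh: 62.3 × €0.37 = €23.051
Bill = €48.25

€48.25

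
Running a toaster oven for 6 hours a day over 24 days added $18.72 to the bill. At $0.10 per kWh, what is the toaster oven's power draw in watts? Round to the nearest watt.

Energy = $18.72 ÷ $0.10/kWh = 187.2 kWh
Runtime = 6 h/day × 24 days = 144 h
Power = 187.2 kWh ÷ 144 h = 1.3 kW = 1300 W

1300 W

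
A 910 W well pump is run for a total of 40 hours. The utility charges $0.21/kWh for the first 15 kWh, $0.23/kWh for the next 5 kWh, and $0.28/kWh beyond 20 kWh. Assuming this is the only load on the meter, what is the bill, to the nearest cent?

Energy = 0.91 kW × 40 h = 36.4 kWh
Tier 1 (0–15 kWh): 15 × $0.21 = $3.15
Tier 2 (15–20 kWh): 5 × $0.23 = $1.15
Above 20 kWh: 16.4 × $0.28 = $4.592
Bill = $8.89

$8.89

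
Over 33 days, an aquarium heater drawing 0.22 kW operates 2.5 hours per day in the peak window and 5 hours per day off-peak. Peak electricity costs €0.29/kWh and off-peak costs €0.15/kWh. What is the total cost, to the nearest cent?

Peak energy = 0.22 kW × 2.5 h × 33 = 18.15 kWh
Off-peak energy = 0.22 kW × 5 h × 33 = 36.3 kWh
Cost = 18.15 × €0.29 + 36.3 × €0.15 = €5.2635 + €5.445 = €10.71

€10.71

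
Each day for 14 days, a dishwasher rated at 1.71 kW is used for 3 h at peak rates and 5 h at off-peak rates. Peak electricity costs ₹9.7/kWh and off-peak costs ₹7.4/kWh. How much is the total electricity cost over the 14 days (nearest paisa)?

₹1582.43

Peak energy = 1.71 kW × 3 h × 14 = 71.82 kWh
Off-peak energy = 1.71 kW × 5 h × 14 = 119.7 kWh
Cost = 71.82 × ₹9.7 + 119.7 × ₹7.4 = ₹696.654 + ₹885.78 = ₹1582.43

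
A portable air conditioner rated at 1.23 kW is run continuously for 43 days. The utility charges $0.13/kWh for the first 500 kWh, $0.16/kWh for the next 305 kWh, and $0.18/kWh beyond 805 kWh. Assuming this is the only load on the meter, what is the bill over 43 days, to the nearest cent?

$197.38

Runtime = 24 h × 43 = 1032 h
Energy = 1.23 kW × 1032 h = 1269.36 kWh
Tier 1 (0–500 kWh): 500 × $0.13 = $65
Tier 2 (500–805 kWh): 305 × $0.16 = $48.8
Above 805 kWh: 464.36 × $0.18 = $83.5848
Bill = $197.38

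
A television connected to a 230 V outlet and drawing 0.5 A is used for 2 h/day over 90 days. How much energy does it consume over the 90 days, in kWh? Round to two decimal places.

Power = 0.5 A × 230 V = 115 W = 0.115 kW
Runtime = 2 h/day × 90 days = 180 h
Energy = 0.115 kW × 180 h = 20.7 kWh

20.70 kWh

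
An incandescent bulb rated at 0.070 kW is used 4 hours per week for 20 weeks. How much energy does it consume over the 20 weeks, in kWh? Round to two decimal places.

Runtime = 4 h/week × 20 weeks = 80 h
Energy = 0.07 kW × 80 h = 5.6 kWh

5.60 kWh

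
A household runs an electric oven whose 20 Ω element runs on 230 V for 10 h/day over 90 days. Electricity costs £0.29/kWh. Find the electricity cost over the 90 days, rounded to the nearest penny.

£690.35

Power = V²/R = 230²/20 = 2645 W = 2.645 kW
Runtime = 10 h/day × 90 days = 900 h
Energy = 2.645 kW × 900 h = 2380.5 kWh
Cost = 2380.5 kWh × £0.29/kWh = £690.35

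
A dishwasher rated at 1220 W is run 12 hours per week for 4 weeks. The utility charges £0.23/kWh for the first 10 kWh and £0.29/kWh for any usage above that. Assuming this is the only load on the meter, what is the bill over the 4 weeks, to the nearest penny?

Runtime = 12 h/week × 4 weeks = 48 h
Energy = 1.22 kW × 48 h = 58.56 kWh
Tier 1 (0–10 kWh): 10 × £0.23 = £2.3
Above 10 kWh: 48.56 × £0.29 = £14.0824
Bill = £16.38

£16.38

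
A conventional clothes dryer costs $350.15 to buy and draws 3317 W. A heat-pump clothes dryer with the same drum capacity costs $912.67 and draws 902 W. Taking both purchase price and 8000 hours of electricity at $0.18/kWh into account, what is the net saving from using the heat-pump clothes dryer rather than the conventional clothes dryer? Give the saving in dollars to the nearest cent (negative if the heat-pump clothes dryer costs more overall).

$2915.08

conventional clothes dryer: $350.15 + (3317/1000) kW × 8000 h × $0.18 = $350.15 + $4776.48 = $5126.63
heat-pump clothes dryer: $912.67 + (902/1000) kW × 8000 h × $0.18 = $912.67 + $1298.88 = $2211.55
Saving = $5126.63 − $2211.55 = $2915.08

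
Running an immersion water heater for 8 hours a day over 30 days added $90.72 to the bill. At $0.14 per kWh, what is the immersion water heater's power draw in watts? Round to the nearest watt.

2700 W

Energy = $90.72 ÷ $0.14/kWh = 648 kWh
Runtime = 8 h/day × 30 days = 240 h
Power = 648 kWh ÷ 240 h = 2.7 kW = 2700 W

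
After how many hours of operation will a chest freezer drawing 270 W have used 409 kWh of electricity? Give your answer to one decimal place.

Hours = 409 kWh ÷ 0.27 kW = 1514.8 h

1514.8 h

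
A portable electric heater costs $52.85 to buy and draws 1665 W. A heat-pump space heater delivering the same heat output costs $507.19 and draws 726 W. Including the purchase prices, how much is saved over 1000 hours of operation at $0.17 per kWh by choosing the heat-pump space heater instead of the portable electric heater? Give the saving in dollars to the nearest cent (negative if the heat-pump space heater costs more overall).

-$294.71

portable electric heater: $52.85 + (1665/1000) kW × 1000 h × $0.17 = $52.85 + $283.05 = $335.9
heat-pump space heater: $507.19 + (726/1000) kW × 1000 h × $0.17 = $507.19 + $123.42 = $630.61
Saving = $335.9 − $630.61 = −$294.71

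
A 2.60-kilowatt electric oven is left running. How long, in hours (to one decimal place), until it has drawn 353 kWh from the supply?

135.8 h

Hours = 353 kWh ÷ 2.6 kW = 135.8 h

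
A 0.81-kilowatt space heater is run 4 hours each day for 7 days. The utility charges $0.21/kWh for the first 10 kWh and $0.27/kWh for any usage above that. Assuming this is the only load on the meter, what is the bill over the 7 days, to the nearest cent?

$5.52

Runtime = 4 h/day × 7 days = 28 h
Energy = 0.81 kW × 28 h = 22.68 kWh
Tier 1 (0–10 kWh): 10 × $0.21 = $2.1
Above 10 kWh: 12.68 × $0.27 = $3.4236
Bill = $5.52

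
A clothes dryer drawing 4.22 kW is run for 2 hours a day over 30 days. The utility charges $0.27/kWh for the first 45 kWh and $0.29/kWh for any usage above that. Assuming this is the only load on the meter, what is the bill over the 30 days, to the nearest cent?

Runtime = 2 h/day × 30 days = 60 h
Energy = 4.22 kW × 60 h = 253.2 kWh
Tier 1 (0–45 kWh): 45 × $0.27 = $12.15
Above 45 kWh: 208.2 × $0.29 = $60.378
Bill = $72.53

$72.53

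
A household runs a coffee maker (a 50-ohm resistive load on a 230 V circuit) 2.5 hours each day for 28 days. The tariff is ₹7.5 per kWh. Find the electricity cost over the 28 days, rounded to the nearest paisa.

₹555.45

Power = V²/R = 230²/50 = 1058 W = 1.058 kW
Runtime = 2.5 h/day × 28 days = 70 h
Energy = 1.058 kW × 70 h = 74.06 kWh
Cost = 74.06 kWh × ₹7.5/kWh = ₹555.45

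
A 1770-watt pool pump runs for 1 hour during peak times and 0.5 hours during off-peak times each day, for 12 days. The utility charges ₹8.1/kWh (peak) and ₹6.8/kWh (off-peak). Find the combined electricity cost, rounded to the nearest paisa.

₹244.26

Peak energy = 1.77 kW × 1 h × 12 = 21.24 kWh
Off-peak energy = 1.77 kW × 0.5 h × 12 = 10.62 kWh
Cost = 21.24 × ₹8.1 + 10.62 × ₹6.8 = ₹172.044 + ₹72.216 = ₹244.26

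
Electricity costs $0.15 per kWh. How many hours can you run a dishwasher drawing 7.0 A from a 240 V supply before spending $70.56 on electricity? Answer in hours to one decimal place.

Power = 7.0 A × 240 V = 1680 W = 1.68 kW
Energy available = $70.56 ÷ $0.15/kWh = 470.4 kWh
Hours = 470.4 kWh ÷ 1.68 kW = 280.0 h

280.0 h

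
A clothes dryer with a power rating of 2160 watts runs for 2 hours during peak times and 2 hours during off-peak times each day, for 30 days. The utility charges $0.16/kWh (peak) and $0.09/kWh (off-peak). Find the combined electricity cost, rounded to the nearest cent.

Peak energy = 2.16 kW × 2 h × 30 = 129.6 kWh
Off-peak energy = 2.16 kW × 2 h × 30 = 129.6 kWh
Cost = 129.6 × $0.16 + 129.6 × $0.09 = $20.736 + $11.664 = $32.40

$32.40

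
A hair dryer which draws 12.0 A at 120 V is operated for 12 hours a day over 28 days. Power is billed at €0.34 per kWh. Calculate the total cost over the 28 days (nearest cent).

€164.51

Power = 12.0 A × 120 V = 1440 W = 1.44 kW
Runtime = 12 h/day × 28 days = 336 h
Energy = 1.44 kW × 336 h = 483.84 kWh
Cost = 483.84 kWh × €0.34/kWh = €164.51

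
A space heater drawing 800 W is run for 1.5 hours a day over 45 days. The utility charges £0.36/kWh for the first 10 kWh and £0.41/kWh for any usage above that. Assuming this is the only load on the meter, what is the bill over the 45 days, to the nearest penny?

Runtime = 1.5 h/day × 45 days = 67.5 h
Energy = 0.8 kW × 67.5 h = 54 kWh
Tier 1 (0–10 kWh): 10 × £0.36 = £3.6
Above 10 kWh: 44 × £0.41 = £18.04
Bill = £21.64

£21.64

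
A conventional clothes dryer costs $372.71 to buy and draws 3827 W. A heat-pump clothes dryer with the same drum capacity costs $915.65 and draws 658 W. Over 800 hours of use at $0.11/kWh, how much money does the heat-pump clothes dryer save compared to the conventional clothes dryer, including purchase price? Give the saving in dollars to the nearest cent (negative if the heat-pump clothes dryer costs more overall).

-$264.07

conventional clothes dryer: $372.71 + (3827/1000) kW × 800 h × $0.11 = $372.71 + $336.776 = $709.486
heat-pump clothes dryer: $915.65 + (658/1000) kW × 800 h × $0.11 = $915.65 + $57.904 = $973.554
Saving = $709.486 − $973.554 = −$264.068 → -$264.07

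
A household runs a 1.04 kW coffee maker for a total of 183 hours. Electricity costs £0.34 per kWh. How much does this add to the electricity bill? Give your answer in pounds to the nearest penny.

£64.71

Energy = 1.04 kW × 183 h = 190.32 kWh
Cost = 190.32 kWh × £0.34/kWh = £64.71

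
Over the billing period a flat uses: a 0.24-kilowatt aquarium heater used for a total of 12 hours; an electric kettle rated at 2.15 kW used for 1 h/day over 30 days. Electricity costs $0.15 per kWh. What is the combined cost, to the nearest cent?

aquarium heater: 0.24 kW × 12 h = 2.88 kWh
electric kettle: Runtime = 1 h/day × 30 days = 30 h
electric kettle: 2.15 kW × 30 h = 64.5 kWh
Total energy = 67.38 kWh
Cost = 67.38 × $0.15 = $10.11

$10.11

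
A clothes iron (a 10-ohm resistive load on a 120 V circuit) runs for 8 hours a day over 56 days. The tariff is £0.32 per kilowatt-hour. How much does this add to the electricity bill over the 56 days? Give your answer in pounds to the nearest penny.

Power = V²/R = 120²/10 = 1440 W = 1.44 kW
Runtime = 8 h/day × 56 days = 448 h
Energy = 1.44 kW × 448 h = 645.12 kWh
Cost = 645.12 kWh × £0.32/kWh = £206.44

£206.44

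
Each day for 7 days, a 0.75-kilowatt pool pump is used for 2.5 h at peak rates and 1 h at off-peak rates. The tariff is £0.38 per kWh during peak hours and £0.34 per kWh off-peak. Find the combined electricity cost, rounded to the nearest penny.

Peak energy = 0.75 kW × 2.5 h × 7 = 13.125 kWh
Off-peak energy = 0.75 kW × 1 h × 7 = 5.25 kWh
Cost = 13.125 × £0.38 + 5.25 × £0.34 = £4.9875 + £1.785 = £6.77

£6.77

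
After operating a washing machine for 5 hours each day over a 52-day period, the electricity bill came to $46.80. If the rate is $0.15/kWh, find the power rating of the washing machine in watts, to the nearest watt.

1200 W

Energy = $46.80 ÷ $0.15/kWh = 312 kWh
Runtime = 5 h/day × 52 days = 260 h
Power = 312 kWh ÷ 260 h = 1.2 kW = 1200 W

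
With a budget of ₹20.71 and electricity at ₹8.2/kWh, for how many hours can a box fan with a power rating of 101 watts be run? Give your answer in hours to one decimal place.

Energy available = ₹20.71 ÷ ₹8.2/kWh = 2.5256 kWh
Hours = 2.5256 kWh ÷ 0.101 kW = 25.0 h

25.0 h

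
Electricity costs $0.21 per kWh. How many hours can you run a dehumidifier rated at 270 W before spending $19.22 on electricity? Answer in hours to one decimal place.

339.0 h

Energy available = $19.22 ÷ $0.21/kWh = 91.5238 kWh
Hours = 91.5238 kWh ÷ 0.27 kW = 339.0 h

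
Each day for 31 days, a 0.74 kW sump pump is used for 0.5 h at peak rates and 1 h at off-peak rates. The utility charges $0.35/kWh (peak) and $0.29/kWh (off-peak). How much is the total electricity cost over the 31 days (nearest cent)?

Peak energy = 0.74 kW × 0.5 h × 31 = 11.47 kWh
Off-peak energy = 0.74 kW × 1 h × 31 = 22.94 kWh
Cost = 11.47 × $0.35 + 22.94 × $0.29 = $4.0145 + $6.6526 = $10.67

$10.67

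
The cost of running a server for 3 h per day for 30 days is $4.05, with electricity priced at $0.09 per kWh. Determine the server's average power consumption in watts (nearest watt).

Energy = $4.05 ÷ $0.09/kWh = 45 kWh
Runtime = 3 h/day × 30 days = 90 h
Power = 45 kWh ÷ 90 h = 0.5 kW = 500 W

500 W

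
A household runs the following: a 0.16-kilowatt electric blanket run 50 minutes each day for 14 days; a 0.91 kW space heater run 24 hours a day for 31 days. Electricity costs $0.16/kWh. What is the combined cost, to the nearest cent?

electric blanket: Runtime = 50 min × 14 = 700 min = 11.666666… h
electric blanket: 0.16 kW × 11.666666… h = 1.866666… kWh
space heater: Runtime = 24 h × 31 = 744 h
space heater: 0.91 kW × 744 h = 677.04 kWh
Total energy = 678.906666… kWh
Cost = 678.906666… × $0.16 = $108.63

$108.63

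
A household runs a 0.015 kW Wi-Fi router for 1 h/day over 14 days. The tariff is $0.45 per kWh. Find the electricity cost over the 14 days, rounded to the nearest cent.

$0.09

Runtime = 1 h/day × 14 days = 14 h
Energy = 0.015 kW × 14 h = 0.21 kWh
Cost = 0.21 kWh × $0.45/kWh = $0.09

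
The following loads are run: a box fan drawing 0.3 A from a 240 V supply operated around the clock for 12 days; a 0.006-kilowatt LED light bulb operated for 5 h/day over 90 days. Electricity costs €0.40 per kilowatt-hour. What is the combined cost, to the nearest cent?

€9.37

box fan: Power = 0.3 A × 240 V = 72 W = 0.072 kW
box fan: Runtime = 24 h × 12 = 288 h
box fan: 0.072 kW × 288 h = 20.736 kWh
LED light bulb: Runtime = 5 h/day × 90 days = 450 h
LED light bulb: 0.006 kW × 450 h = 2.7 kWh
Total energy = 23.436 kWh
Cost = 23.436 × €0.40 = €9.37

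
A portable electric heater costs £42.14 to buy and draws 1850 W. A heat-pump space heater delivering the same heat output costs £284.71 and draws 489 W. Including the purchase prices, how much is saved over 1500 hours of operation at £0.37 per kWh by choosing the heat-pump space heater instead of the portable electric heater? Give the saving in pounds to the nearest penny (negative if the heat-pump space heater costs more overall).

£512.79

portable electric heater: £42.14 + (1850/1000) kW × 1500 h × £0.37 = £42.14 + £1026.75 = £1068.89
heat-pump space heater: £284.71 + (489/1000) kW × 1500 h × £0.37 = £284.71 + £271.395 = £556.105
Saving = £1068.89 − £556.105 = £512.785 → £512.79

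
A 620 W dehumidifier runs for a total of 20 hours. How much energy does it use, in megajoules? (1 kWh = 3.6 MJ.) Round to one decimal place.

Energy = 0.62 kW × 20 h = 12.4 kWh
= 12.4 × 3.6 MJ = 44.6 MJ

44.6 MJ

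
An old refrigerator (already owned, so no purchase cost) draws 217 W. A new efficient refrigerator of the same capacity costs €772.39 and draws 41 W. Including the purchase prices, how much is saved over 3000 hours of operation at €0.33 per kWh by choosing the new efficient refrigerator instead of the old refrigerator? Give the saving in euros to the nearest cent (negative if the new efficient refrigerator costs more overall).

old refrigerator: €0.00 + (217/1000) kW × 3000 h × €0.33 = €0.00 + €214.83 = €214.83
new efficient refrigerator: €772.39 + (41/1000) kW × 3000 h × €0.33 = €772.39 + €40.59 = €812.98
Saving = €214.83 − €812.98 = −€598.15

-€598.15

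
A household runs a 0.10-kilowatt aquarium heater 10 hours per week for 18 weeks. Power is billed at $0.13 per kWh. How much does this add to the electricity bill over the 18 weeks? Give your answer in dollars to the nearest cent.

$2.34

Runtime = 10 h/week × 18 weeks = 180 h
Energy = 0.1 kW × 180 h = 18 kWh
Cost = 18 kWh × $0.13/kWh = $2.34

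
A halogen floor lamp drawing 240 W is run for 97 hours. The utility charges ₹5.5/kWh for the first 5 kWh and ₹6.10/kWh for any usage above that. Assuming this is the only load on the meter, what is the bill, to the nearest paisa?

Energy = 0.24 kW × 97 h = 23.28 kWh
Tier 1 (0–5 kWh): 5 × ₹5.5 = ₹27.5
Above 5 kWh: 18.28 × ₹6.10 = ₹111.508
Bill = ₹139.01

₹139.01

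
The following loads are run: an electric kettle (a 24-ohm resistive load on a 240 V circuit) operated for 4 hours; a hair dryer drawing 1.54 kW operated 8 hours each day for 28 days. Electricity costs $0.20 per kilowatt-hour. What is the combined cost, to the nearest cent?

$70.91

electric kettle: Power = V²/R = 240²/24 = 2400 W = 2.4 kW
electric kettle: 2.4 kW × 4 h = 9.6 kWh
hair dryer: Runtime = 8 h/day × 28 days = 224 h
hair dryer: 1.54 kW × 224 h = 344.96 kWh
Total energy = 354.56 kWh
Cost = 354.56 × $0.20 = $70.91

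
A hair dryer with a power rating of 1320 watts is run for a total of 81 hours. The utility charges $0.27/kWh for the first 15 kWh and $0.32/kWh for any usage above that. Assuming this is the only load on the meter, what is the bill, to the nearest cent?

$33.46

Energy = 1.32 kW × 81 h = 106.92 kWh
Tier 1 (0–15 kWh): 15 × $0.27 = $4.05
Above 15 kWh: 91.92 × $0.32 = $29.4144
Bill = $33.46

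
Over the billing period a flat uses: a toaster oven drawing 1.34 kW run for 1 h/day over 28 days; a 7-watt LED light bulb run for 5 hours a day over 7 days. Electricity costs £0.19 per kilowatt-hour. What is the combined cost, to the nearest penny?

£7.18

toaster oven: Runtime = 1 h/day × 28 days = 28 h
toaster oven: 1.34 kW × 28 h = 37.52 kWh
LED light bulb: Runtime = 5 h/day × 7 days = 35 h
LED light bulb: 0.007 kW × 35 h = 0.245 kWh
Total energy = 37.765 kWh
Cost = 37.765 × £0.19 = £7.18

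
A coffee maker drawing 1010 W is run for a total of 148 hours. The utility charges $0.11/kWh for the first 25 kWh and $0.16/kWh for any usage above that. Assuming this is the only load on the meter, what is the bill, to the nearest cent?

$22.67

Energy = 1.01 kW × 148 h = 149.48 kWh
Tier 1 (0–25 kWh): 25 × $0.11 = $2.75
Above 25 kWh: 124.48 × $0.16 = $19.9168
Bill = $22.67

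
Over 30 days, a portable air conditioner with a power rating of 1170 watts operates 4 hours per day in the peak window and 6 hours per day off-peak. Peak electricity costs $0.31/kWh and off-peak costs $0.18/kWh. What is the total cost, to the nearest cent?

$81.43

Peak energy = 1.17 kW × 4 h × 30 = 140.4 kWh
Off-peak energy = 1.17 kW × 6 h × 30 = 210.6 kWh
Cost = 140.4 × $0.31 + 210.6 × $0.18 = $43.524 + $37.908 = $81.43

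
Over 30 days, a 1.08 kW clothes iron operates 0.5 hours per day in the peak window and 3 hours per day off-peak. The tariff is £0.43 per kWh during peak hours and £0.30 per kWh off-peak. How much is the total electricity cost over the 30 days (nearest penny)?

£36.13

Peak energy = 1.08 kW × 0.5 h × 30 = 16.2 kWh
Off-peak energy = 1.08 kW × 3 h × 30 = 97.2 kWh
Cost = 16.2 × £0.43 + 97.2 × £0.30 = £6.966 + £29.16 = £36.13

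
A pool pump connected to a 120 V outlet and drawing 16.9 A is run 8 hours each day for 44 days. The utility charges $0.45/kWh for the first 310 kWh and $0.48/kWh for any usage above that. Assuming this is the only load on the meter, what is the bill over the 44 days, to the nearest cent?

$333.35

Power = 16.9 A × 120 V = 2028 W = 2.028 kW
Runtime = 8 h/day × 44 days = 352 h
Energy = 2.028 kW × 352 h = 713.856 kWh
Tier 1 (0–310 kWh): 310 × $0.45 = $139.5
Above 310 kWh: 403.856 × $0.48 = $193.85088
Bill = $333.35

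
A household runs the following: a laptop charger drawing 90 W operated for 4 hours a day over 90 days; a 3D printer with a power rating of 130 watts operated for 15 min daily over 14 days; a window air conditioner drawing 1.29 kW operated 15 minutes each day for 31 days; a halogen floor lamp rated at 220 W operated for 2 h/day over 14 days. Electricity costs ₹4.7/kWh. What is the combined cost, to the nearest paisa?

laptop charger: Runtime = 4 h/day × 90 days = 360 h
laptop charger: 0.09 kW × 360 h = 32.4 kWh
3D printer: Runtime = 15 min × 14 = 210 min = 3.5 h
3D printer: 0.13 kW × 3.5 h = 0.455 kWh
window air conditioner: Runtime = 15 min × 31 = 465 min = 7.75 h
window air conditioner: 1.29 kW × 7.75 h = 9.9975 kWh
halogen floor lamp: Runtime = 2 h/day × 14 days = 28 h
halogen floor lamp: 0.22 kW × 28 h = 6.16 kWh
Total energy = 49.0125 kWh
Cost = 49.0125 × ₹4.7 = ₹230.36

₹230.36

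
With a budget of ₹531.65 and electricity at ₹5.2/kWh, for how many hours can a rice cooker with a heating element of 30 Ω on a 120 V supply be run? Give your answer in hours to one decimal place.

Power = V²/R = 120²/30 = 480 W = 0.48 kW
Energy available = ₹531.65 ÷ ₹5.2/kWh = 102.2404 kWh
Hours = 102.2404 kWh ÷ 0.48 kW = 213.0 h

213.0 h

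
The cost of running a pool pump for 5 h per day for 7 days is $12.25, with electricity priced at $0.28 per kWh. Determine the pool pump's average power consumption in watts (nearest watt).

Energy = $12.25 ÷ $0.28/kWh = 43.75 kWh
Runtime = 5 h/day × 7 days = 35 h
Power = 43.75 kWh ÷ 35 h = 1.25 kW = 1250 W

1250 W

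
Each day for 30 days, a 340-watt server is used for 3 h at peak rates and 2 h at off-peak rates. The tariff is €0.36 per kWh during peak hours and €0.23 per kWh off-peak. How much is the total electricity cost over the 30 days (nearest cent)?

Peak energy = 0.34 kW × 3 h × 30 = 30.6 kWh
Off-peak energy = 0.34 kW × 2 h × 30 = 20.4 kWh
Cost = 30.6 × €0.36 + 20.4 × €0.23 = €11.016 + €4.692 = €15.71

€15.71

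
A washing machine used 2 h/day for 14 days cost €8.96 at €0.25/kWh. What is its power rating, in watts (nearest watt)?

Energy = €8.96 ÷ €0.25/kWh = 35.84 kWh
Runtime = 2 h/day × 14 days = 28 h
Power = 35.84 kWh ÷ 28 h = 1.28 kW = 1280 W

1280 W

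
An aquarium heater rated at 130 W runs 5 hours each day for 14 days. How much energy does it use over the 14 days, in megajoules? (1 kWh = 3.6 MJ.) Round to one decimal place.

Runtime = 5 h/day × 14 days = 70 h
Energy = 0.13 kW × 70 h = 9.1 kWh
= 9.1 × 3.6 MJ = 32.8 MJ

32.8 MJ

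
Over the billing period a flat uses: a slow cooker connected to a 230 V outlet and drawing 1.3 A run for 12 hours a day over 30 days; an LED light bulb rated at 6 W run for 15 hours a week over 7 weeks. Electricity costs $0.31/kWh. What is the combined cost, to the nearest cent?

slow cooker: Power = 1.3 A × 230 V = 299 W = 0.299 kW
slow cooker: Runtime = 12 h/day × 30 days = 360 h
slow cooker: 0.299 kW × 360 h = 107.64 kWh
LED light bulb: Runtime = 15 h/week × 7 weeks = 105 h
LED light bulb: 0.006 kW × 105 h = 0.63 kWh
Total energy = 108.27 kWh
Cost = 108.27 × $0.31 = $33.56

$33.56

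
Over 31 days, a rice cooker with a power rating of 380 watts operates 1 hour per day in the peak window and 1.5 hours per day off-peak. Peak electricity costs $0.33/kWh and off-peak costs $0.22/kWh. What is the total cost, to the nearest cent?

$7.77

Peak energy = 0.38 kW × 1 h × 31 = 11.78 kWh
Off-peak energy = 0.38 kW × 1.5 h × 31 = 17.67 kWh
Cost = 11.78 × $0.33 + 17.67 × $0.22 = $3.8874 + $3.8874 = $7.77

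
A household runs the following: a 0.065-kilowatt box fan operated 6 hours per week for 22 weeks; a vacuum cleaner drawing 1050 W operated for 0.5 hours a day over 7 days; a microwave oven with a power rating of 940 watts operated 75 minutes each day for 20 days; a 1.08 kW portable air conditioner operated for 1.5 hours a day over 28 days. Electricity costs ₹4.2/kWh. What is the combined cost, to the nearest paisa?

₹340.68

box fan: Runtime = 6 h/week × 22 weeks = 132 h
box fan: 0.065 kW × 132 h = 8.58 kWh
vacuum cleaner: Runtime = 0.5 h/day × 7 days = 3.5 h
vacuum cleaner: 1.05 kW × 3.5 h = 3.675 kWh
microwave oven: Runtime = 75 min × 20 = 1500 min = 25 h
microwave oven: 0.94 kW × 25 h = 23.5 kWh
portable air conditioner: Runtime = 1.5 h/day × 28 days = 42 h
portable air conditioner: 1.08 kW × 42 h = 45.36 kWh
Total energy = 81.115 kWh
Cost = 81.115 × ₹4.2 = ₹340.68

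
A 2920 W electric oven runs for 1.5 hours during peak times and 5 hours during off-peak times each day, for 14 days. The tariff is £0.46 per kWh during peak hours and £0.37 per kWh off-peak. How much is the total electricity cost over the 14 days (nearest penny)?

Peak energy = 2.92 kW × 1.5 h × 14 = 61.32 kWh
Off-peak energy = 2.92 kW × 5 h × 14 = 204.4 kWh
Cost = 61.32 × £0.46 + 204.4 × £0.37 = £28.2072 + £75.628 = £103.84

£103.84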